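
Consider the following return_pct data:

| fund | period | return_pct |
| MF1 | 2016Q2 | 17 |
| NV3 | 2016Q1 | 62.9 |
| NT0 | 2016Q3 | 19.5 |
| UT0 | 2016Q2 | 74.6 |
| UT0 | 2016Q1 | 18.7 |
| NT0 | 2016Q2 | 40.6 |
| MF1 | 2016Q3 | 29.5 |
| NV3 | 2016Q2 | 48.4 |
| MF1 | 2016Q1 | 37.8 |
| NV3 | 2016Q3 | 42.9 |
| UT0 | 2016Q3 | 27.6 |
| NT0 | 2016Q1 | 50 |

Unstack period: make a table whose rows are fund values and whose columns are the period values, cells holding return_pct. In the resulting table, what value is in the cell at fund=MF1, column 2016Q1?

Wide layout: rows indexed by fund, columns are the 3 distinct period values (2016Q2, 2016Q1, 2016Q3).
Cell (fund=MF1, period=2016Q1) draws from the long row where fund=MF1 and period=2016Q1, which has return_pct=37.8.

37.8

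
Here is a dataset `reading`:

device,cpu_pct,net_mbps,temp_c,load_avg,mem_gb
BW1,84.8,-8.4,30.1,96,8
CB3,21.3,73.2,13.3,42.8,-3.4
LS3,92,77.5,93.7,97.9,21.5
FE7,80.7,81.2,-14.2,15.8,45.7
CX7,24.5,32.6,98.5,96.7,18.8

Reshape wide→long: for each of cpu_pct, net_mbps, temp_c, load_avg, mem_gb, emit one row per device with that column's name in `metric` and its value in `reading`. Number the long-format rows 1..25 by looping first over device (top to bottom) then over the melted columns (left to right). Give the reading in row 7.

25 rows total (5 × 5). Row 7: index ⌊(7-1)/5⌋ = 1 into device → CB3; (7-1) mod 5 = 1 into the melted columns → net_mbps.
So row 7 is (CB3, net_mbps, 73.2); reading = 73.2.

73.2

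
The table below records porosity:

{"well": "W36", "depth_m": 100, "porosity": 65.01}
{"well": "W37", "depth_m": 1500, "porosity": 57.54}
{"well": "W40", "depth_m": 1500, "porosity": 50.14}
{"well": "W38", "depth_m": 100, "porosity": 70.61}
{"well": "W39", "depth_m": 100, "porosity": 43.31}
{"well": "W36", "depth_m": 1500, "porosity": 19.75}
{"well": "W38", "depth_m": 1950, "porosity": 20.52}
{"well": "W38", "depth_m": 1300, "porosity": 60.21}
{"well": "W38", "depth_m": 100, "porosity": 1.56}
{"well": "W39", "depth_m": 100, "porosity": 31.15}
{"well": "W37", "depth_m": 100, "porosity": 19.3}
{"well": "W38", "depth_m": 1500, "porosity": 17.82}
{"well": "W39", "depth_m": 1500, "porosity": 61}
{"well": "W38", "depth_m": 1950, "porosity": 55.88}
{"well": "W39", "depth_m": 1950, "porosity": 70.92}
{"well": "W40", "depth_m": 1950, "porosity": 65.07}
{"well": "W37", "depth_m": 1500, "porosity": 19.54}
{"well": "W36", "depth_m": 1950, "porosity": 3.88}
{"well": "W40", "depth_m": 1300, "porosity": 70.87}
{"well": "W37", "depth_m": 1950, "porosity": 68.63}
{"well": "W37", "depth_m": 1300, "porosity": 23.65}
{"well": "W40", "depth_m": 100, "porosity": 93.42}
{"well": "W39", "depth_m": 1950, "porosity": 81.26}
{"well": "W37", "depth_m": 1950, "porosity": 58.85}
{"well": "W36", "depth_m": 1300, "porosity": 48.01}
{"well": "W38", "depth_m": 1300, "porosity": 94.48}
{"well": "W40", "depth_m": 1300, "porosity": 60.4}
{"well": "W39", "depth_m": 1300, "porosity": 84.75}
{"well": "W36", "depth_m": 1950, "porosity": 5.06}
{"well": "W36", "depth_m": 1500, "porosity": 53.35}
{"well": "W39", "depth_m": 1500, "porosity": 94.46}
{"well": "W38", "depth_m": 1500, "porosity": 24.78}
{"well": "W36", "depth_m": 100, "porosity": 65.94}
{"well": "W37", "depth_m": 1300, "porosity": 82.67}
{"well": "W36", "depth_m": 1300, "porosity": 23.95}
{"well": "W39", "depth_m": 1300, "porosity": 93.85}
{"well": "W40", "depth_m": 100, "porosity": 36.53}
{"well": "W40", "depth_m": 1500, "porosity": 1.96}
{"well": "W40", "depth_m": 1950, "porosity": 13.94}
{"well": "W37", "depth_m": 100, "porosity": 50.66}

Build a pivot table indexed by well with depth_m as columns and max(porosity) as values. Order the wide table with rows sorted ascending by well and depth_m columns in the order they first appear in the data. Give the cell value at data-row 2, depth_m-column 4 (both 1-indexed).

With rows sorted ascending by well, row 2 is well=W37. depth_m columns in first-appearance order: 100, 1500, 1950, 1300; column 4 is 1300.
Long rows with well=W37, depth_m=1300: max(23.65, 82.67) = 82.67.

82.67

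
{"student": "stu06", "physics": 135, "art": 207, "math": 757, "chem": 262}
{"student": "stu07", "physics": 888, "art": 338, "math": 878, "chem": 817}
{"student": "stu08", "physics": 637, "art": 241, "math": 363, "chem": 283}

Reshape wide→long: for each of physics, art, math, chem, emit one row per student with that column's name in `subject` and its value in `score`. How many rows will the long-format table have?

3 student values × 4 melted columns = 12 rows.

12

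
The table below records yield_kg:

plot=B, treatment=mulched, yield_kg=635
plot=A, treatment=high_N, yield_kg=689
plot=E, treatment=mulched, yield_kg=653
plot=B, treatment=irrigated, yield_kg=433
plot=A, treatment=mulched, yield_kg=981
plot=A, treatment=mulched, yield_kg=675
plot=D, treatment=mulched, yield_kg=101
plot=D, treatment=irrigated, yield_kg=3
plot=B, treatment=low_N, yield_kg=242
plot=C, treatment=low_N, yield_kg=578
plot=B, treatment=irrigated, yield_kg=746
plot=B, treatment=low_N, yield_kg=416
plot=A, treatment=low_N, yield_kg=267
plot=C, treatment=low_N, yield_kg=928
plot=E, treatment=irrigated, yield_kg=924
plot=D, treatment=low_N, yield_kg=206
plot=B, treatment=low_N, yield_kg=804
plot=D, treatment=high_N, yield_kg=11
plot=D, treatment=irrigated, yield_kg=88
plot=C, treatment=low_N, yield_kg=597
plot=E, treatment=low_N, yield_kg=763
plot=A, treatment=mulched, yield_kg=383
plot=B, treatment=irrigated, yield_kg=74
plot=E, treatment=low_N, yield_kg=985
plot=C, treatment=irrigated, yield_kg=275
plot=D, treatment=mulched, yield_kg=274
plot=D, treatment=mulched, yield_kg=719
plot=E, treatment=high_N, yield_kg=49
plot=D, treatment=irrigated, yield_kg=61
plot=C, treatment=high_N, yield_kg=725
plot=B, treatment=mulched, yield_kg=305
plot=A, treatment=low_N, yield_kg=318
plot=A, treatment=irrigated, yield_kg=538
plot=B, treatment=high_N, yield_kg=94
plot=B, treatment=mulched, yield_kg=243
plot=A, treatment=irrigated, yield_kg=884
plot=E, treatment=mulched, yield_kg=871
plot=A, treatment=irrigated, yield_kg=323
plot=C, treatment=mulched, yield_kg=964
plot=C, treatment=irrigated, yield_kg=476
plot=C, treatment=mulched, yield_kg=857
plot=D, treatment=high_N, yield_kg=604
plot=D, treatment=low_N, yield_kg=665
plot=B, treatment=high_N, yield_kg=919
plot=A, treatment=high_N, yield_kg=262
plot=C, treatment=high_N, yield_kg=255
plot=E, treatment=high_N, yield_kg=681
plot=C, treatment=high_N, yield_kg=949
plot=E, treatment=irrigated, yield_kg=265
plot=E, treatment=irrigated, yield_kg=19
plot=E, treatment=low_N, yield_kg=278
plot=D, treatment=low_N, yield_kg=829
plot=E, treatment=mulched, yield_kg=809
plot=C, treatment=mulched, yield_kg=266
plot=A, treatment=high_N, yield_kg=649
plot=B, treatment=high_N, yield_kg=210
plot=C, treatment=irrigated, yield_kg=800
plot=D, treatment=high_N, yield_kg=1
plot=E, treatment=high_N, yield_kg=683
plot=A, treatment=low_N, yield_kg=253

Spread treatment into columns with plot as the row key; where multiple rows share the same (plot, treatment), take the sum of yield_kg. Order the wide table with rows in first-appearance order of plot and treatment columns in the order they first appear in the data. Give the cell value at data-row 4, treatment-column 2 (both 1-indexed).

616

With rows in first-appearance order of plot, row 4 is plot=D. treatment columns in first-appearance order: mulched, high_N, irrigated, low_N; column 2 is high_N.
Long rows with plot=D, treatment=high_N: 11 + 604 + 1 = 616.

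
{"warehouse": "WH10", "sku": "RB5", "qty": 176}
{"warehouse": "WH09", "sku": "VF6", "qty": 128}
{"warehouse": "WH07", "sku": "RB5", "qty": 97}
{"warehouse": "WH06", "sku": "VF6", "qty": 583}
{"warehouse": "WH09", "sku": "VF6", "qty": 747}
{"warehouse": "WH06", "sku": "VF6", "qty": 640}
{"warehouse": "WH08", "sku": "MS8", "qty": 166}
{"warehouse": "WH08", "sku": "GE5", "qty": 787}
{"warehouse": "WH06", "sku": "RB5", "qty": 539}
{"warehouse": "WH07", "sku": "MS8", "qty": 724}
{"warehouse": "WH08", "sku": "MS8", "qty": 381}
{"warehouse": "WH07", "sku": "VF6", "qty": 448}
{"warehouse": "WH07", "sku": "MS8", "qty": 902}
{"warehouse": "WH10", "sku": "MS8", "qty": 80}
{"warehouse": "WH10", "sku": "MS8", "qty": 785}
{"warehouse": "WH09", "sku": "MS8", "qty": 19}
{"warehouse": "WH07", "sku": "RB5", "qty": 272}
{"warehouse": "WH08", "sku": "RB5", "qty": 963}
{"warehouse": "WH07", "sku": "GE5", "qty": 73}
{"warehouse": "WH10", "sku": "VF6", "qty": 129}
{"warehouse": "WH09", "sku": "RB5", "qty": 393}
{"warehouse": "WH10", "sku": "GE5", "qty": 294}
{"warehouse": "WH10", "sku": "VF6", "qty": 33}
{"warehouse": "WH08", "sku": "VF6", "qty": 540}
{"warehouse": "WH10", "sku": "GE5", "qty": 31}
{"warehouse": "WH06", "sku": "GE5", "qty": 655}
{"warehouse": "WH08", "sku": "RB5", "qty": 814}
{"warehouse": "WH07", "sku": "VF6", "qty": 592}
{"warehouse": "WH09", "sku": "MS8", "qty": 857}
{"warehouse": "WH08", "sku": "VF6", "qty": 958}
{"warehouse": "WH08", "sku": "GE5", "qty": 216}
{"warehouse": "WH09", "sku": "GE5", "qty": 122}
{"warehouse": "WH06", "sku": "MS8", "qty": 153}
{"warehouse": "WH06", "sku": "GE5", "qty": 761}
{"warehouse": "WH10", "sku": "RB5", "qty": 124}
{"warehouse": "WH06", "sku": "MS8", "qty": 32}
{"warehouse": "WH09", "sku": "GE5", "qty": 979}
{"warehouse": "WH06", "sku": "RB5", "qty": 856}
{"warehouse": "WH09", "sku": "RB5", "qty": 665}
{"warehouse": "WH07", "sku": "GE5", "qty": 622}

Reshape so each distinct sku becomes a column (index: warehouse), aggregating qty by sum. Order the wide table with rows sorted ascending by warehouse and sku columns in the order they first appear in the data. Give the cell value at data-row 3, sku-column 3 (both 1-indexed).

With rows sorted ascending by warehouse, row 3 is warehouse=WH08. sku columns in first-appearance order: RB5, VF6, MS8, GE5; column 3 is MS8.
Long rows with warehouse=WH08, sku=MS8: 166 + 381 = 547.

547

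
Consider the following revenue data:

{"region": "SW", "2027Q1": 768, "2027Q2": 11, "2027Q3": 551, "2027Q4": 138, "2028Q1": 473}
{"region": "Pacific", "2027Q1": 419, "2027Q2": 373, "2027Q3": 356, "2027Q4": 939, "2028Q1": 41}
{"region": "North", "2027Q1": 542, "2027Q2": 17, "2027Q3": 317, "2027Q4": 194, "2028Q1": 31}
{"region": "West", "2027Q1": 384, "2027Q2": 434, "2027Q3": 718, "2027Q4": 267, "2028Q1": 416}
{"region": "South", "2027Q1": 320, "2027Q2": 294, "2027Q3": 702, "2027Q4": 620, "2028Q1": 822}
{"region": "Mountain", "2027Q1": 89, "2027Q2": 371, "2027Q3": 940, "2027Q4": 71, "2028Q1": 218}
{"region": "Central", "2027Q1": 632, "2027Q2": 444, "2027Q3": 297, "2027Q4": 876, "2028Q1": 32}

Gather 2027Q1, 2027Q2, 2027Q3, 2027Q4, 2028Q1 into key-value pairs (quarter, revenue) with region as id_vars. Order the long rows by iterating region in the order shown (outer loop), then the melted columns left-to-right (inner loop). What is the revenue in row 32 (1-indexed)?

35 rows total (7 × 5). Row 32: index ⌊(32-1)/5⌋ = 6 into region → Central; (32-1) mod 5 = 1 into the melted columns → 2027Q2.
So row 32 is (Central, 2027Q2, 444); revenue = 444.

444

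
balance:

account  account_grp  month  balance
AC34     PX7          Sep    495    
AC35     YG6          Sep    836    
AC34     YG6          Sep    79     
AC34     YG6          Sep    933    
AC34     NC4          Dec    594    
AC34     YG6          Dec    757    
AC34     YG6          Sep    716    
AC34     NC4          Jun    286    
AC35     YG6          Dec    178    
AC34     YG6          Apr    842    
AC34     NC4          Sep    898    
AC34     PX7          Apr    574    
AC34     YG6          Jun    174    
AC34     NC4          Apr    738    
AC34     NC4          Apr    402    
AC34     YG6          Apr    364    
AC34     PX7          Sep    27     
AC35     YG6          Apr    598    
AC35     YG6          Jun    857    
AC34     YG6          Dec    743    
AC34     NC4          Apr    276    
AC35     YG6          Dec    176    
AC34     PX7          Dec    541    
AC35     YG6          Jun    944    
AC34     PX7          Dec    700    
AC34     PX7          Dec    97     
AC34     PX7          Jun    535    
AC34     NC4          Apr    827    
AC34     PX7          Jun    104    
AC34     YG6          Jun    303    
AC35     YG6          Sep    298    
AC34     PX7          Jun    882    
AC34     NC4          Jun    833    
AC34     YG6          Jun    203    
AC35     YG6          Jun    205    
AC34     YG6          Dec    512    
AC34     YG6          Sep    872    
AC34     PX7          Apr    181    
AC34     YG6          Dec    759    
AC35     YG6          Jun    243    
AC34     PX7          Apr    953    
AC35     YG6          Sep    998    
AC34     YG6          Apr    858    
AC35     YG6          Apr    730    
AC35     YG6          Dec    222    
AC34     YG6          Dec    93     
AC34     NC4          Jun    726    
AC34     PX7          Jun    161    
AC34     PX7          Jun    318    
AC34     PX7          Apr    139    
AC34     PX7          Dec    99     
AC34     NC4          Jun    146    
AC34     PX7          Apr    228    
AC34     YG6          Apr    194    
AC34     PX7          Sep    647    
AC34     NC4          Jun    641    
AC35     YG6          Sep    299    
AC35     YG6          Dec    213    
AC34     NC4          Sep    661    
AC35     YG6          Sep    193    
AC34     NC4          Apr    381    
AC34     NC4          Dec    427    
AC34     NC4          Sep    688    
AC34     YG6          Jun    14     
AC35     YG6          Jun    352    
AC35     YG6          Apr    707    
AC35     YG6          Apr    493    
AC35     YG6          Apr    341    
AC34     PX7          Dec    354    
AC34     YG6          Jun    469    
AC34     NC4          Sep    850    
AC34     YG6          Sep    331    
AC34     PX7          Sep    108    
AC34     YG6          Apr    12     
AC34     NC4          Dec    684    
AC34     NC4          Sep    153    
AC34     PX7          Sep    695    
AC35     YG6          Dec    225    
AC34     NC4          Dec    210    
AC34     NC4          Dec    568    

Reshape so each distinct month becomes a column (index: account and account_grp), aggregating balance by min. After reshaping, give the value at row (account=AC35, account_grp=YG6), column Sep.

Rows with account=AC35, account_grp=YG6 and month=Sep: balance values are 836, 298, 998, 299, 193.
min(836, 298, 998, 299, 193) = 193.

193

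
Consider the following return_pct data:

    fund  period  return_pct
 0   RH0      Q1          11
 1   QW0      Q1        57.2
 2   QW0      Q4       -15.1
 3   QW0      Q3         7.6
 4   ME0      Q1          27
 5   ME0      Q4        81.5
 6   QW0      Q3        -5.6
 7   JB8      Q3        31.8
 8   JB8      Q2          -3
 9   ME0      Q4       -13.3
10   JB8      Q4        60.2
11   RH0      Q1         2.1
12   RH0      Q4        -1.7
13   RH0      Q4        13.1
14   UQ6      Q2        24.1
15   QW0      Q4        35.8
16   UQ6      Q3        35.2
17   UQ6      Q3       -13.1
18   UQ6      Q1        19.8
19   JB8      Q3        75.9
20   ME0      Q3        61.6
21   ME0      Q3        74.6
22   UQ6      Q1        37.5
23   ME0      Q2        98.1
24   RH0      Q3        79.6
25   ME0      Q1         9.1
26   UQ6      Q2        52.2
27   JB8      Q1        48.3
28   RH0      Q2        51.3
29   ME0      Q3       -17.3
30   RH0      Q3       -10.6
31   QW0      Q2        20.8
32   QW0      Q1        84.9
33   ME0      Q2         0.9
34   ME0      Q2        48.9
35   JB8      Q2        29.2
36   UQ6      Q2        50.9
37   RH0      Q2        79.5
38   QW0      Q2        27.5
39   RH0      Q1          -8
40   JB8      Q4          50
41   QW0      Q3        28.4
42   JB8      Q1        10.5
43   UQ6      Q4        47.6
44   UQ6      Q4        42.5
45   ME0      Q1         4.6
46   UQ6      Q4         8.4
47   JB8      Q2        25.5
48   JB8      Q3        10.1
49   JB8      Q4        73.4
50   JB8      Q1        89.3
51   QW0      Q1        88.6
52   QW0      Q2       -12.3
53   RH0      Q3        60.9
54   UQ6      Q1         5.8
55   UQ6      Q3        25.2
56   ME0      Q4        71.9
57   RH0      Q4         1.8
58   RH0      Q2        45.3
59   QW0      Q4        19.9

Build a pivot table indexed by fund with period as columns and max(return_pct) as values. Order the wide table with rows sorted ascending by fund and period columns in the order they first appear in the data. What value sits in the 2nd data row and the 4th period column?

With rows sorted ascending by fund, row 2 is fund=ME0. period columns in first-appearance order: Q1, Q4, Q3, Q2; column 4 is Q2.
Long rows with fund=ME0, period=Q2: max(98.1, 0.9, 48.9) = 98.1.

98.1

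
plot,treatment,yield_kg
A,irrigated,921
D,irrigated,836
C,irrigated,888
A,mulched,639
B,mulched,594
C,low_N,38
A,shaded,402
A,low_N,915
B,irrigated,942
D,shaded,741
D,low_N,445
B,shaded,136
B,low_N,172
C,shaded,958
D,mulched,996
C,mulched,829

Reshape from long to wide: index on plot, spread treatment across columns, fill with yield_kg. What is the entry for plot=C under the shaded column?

958

Wide layout: rows indexed by plot, columns are the 4 distinct treatment values (irrigated, mulched, low_N, shaded).
Cell (plot=C, treatment=shaded) draws from the long row where plot=C and treatment=shaded, which has yield_kg=958.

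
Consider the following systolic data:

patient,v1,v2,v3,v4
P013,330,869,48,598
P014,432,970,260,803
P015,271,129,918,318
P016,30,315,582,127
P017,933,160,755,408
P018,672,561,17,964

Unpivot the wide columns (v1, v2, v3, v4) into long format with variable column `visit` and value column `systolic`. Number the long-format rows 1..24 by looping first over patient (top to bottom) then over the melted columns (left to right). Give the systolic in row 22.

24 rows total (6 × 4). Row 22: index ⌊(22-1)/4⌋ = 5 into patient → P018; (22-1) mod 4 = 1 into the melted columns → v2.
So row 22 is (P018, v2, 561); systolic = 561.

561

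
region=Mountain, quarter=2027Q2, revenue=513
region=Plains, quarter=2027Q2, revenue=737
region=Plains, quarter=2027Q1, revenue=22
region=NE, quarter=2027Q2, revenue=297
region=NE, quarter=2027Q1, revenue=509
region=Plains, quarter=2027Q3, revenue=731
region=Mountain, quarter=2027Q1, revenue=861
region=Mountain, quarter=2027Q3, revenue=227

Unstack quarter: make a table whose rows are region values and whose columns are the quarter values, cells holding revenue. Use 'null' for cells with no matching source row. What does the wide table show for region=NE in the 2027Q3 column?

No long-format row has region=NE and quarter=2027Q3, so the cell is null.

null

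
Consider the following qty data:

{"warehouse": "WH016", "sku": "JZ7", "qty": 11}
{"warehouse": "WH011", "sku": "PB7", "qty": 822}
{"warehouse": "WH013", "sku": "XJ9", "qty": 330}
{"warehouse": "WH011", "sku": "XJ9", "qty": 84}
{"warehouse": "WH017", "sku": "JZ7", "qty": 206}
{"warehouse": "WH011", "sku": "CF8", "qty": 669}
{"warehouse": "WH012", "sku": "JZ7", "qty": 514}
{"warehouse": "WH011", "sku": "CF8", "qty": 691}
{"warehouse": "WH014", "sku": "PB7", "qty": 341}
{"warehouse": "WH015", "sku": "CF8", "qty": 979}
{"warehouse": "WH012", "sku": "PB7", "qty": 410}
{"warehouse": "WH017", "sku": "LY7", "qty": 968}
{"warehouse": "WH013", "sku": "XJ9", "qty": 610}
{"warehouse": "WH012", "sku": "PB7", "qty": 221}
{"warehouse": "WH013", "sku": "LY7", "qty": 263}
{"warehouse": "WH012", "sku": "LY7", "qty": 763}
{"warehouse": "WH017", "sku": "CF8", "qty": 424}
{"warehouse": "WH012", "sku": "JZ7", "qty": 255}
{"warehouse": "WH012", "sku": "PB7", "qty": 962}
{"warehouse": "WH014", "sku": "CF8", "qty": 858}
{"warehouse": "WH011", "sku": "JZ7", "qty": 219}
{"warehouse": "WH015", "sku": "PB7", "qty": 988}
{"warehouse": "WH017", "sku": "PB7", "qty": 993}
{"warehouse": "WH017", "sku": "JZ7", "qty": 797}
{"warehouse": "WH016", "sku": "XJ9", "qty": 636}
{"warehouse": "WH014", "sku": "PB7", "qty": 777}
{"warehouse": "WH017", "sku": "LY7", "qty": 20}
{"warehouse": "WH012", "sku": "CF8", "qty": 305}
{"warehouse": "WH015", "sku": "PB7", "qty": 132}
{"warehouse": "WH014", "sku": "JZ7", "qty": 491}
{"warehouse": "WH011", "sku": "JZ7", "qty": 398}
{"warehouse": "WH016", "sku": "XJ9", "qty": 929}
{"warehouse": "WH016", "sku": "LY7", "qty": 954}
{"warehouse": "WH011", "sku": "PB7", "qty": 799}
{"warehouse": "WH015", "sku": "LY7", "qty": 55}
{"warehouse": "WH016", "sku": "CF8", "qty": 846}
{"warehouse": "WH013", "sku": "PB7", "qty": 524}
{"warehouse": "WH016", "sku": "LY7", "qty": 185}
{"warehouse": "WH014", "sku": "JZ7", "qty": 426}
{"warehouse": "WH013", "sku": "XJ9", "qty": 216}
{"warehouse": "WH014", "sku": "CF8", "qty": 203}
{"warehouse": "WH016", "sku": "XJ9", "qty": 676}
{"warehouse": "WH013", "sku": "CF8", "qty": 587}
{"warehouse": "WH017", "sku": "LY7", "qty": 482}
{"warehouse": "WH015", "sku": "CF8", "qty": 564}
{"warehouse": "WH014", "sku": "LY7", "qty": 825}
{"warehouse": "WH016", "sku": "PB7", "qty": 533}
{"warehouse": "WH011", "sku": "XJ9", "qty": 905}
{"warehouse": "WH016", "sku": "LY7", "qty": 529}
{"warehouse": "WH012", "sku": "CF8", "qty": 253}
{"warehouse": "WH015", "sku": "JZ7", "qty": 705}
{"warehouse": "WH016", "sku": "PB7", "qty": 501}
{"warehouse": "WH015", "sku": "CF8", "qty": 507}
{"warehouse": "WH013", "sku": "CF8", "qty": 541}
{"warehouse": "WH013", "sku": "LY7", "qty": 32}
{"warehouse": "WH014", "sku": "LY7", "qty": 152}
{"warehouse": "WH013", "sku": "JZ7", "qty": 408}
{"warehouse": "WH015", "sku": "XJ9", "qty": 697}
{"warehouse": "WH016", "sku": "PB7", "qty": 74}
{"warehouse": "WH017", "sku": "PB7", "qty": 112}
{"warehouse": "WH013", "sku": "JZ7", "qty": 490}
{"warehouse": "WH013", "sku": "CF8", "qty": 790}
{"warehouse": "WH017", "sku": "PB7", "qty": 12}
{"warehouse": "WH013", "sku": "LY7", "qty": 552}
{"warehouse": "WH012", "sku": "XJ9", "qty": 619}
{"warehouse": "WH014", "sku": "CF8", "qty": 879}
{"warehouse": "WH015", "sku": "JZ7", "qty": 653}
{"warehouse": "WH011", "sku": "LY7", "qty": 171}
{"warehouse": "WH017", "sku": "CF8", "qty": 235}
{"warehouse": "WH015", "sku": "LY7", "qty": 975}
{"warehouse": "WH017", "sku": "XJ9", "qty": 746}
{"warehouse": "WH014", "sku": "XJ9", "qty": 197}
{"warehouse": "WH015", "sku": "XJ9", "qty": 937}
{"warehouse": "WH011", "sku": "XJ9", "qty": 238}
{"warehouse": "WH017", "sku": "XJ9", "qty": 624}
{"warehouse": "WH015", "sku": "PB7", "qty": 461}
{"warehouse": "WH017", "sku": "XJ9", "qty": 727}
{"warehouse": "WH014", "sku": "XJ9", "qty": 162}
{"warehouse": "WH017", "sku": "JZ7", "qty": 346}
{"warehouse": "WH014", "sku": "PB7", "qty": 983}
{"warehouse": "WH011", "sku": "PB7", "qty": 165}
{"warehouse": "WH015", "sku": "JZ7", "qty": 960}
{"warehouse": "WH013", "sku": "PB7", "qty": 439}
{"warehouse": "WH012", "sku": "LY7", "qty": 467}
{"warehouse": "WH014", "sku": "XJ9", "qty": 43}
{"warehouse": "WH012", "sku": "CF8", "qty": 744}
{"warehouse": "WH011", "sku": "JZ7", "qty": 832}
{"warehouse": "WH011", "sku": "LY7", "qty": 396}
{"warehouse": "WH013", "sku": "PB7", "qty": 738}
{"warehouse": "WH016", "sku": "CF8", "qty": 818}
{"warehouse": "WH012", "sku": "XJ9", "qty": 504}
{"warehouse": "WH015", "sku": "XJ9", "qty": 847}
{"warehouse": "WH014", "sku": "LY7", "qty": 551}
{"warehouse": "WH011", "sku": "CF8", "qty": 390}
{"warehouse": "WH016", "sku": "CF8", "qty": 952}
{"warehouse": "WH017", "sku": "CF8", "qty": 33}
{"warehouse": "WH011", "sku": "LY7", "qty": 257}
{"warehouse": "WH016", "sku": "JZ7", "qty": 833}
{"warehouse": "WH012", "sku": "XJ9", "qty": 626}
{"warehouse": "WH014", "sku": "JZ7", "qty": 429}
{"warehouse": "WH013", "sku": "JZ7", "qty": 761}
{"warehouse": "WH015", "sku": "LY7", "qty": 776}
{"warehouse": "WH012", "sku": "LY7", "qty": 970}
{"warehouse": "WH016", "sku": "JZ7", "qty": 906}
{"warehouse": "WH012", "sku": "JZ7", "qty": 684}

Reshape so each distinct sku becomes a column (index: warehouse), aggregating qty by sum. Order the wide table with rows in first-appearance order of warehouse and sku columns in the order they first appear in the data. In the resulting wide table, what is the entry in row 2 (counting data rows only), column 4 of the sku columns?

1750

With rows in first-appearance order of warehouse, row 2 is warehouse=WH011. sku columns in first-appearance order: JZ7, PB7, XJ9, CF8, LY7; column 4 is CF8.
Long rows with warehouse=WH011, sku=CF8: 669 + 691 + 390 = 1750.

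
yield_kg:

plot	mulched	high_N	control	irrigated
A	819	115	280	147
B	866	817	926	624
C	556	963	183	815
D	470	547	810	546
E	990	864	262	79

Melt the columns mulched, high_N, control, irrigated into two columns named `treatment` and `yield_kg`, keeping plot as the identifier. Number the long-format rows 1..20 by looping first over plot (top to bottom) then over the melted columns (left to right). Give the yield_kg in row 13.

20 rows total (5 × 4). Row 13: index ⌊(13-1)/4⌋ = 3 into plot → D; (13-1) mod 4 = 0 into the melted columns → mulched.
So row 13 is (D, mulched, 470); yield_kg = 470.

470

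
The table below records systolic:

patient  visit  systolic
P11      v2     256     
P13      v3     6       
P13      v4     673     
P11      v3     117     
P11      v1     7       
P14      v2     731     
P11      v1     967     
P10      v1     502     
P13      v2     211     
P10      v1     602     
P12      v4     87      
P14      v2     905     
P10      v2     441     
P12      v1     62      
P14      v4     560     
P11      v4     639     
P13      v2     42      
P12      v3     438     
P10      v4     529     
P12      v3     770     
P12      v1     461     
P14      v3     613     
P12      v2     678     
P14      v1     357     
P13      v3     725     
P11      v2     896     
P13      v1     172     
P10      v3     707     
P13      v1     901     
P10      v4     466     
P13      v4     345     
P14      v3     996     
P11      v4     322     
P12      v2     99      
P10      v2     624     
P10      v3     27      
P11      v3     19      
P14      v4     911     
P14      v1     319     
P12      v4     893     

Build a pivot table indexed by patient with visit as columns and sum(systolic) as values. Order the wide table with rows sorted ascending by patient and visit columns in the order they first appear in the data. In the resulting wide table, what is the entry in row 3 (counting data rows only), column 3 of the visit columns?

With rows sorted ascending by patient, row 3 is patient=P12. visit columns in first-appearance order: v2, v3, v4, v1; column 3 is v4.
Long rows with patient=P12, visit=v4: 87 + 893 = 980.

980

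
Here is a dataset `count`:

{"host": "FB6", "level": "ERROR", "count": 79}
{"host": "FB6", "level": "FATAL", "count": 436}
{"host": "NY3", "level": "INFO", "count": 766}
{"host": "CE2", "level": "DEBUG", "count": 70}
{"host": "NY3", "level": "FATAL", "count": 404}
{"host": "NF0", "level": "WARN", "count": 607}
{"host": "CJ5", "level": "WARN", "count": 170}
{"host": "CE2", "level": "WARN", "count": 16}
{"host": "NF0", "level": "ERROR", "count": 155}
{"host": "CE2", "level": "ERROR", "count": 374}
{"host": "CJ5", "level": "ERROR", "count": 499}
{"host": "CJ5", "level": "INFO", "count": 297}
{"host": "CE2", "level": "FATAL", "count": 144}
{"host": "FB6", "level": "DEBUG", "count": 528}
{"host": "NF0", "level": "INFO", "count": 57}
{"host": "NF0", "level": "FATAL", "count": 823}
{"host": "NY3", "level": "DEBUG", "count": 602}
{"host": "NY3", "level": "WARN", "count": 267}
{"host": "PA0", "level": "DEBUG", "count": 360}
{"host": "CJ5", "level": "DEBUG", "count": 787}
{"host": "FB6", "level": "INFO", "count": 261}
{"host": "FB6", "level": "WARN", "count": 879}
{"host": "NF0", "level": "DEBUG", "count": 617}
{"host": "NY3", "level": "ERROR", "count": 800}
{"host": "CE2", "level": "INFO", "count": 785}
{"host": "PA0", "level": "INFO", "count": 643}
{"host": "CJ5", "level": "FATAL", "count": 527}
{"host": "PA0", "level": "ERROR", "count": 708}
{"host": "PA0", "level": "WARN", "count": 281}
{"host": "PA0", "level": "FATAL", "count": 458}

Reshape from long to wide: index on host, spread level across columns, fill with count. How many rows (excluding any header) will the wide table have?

6 distinct host values → 6 rows.

6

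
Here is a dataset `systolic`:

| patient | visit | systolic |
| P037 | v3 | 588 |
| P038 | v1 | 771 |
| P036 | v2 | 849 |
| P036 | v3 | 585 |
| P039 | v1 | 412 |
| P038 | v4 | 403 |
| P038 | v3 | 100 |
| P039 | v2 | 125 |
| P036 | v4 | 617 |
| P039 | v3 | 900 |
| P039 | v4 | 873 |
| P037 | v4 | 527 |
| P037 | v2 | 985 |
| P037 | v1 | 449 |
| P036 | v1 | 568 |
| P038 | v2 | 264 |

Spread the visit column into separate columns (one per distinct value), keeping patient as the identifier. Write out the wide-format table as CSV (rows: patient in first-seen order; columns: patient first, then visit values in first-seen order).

patient,v3,v1,v2,v4
P037,588,449,985,527
P038,100,771,264,403
P036,585,568,849,617
P039,900,412,125,873

Columns: patient plus the 4 distinct visit values (v3, v1, v2, v4).
For example, row P037 column v3 takes systolic=588 from the long row (P037, v3).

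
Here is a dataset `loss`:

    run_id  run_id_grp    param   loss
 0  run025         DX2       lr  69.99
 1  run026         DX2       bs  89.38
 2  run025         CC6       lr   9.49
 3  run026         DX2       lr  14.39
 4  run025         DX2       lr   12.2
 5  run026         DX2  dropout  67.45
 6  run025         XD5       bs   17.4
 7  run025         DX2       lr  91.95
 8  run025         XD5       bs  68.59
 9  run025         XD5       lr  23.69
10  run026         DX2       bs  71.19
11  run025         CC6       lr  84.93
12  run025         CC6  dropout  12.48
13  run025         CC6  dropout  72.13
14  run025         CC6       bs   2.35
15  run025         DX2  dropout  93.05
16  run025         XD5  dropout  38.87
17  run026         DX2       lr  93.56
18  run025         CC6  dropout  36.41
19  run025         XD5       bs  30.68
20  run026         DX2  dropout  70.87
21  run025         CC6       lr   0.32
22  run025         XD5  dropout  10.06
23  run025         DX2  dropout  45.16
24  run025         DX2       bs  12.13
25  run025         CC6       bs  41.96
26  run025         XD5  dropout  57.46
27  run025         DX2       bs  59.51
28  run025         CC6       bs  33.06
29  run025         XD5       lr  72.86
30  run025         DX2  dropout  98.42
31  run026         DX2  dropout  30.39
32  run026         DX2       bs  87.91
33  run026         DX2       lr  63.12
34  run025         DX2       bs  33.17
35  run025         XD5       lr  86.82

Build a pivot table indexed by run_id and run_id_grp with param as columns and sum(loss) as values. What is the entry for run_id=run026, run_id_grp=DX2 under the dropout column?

168.71

Rows with run_id=run026, run_id_grp=DX2 and param=dropout: loss values are 67.45, 70.87, 30.39.
67.45 + 70.87 + 30.39 = 168.71.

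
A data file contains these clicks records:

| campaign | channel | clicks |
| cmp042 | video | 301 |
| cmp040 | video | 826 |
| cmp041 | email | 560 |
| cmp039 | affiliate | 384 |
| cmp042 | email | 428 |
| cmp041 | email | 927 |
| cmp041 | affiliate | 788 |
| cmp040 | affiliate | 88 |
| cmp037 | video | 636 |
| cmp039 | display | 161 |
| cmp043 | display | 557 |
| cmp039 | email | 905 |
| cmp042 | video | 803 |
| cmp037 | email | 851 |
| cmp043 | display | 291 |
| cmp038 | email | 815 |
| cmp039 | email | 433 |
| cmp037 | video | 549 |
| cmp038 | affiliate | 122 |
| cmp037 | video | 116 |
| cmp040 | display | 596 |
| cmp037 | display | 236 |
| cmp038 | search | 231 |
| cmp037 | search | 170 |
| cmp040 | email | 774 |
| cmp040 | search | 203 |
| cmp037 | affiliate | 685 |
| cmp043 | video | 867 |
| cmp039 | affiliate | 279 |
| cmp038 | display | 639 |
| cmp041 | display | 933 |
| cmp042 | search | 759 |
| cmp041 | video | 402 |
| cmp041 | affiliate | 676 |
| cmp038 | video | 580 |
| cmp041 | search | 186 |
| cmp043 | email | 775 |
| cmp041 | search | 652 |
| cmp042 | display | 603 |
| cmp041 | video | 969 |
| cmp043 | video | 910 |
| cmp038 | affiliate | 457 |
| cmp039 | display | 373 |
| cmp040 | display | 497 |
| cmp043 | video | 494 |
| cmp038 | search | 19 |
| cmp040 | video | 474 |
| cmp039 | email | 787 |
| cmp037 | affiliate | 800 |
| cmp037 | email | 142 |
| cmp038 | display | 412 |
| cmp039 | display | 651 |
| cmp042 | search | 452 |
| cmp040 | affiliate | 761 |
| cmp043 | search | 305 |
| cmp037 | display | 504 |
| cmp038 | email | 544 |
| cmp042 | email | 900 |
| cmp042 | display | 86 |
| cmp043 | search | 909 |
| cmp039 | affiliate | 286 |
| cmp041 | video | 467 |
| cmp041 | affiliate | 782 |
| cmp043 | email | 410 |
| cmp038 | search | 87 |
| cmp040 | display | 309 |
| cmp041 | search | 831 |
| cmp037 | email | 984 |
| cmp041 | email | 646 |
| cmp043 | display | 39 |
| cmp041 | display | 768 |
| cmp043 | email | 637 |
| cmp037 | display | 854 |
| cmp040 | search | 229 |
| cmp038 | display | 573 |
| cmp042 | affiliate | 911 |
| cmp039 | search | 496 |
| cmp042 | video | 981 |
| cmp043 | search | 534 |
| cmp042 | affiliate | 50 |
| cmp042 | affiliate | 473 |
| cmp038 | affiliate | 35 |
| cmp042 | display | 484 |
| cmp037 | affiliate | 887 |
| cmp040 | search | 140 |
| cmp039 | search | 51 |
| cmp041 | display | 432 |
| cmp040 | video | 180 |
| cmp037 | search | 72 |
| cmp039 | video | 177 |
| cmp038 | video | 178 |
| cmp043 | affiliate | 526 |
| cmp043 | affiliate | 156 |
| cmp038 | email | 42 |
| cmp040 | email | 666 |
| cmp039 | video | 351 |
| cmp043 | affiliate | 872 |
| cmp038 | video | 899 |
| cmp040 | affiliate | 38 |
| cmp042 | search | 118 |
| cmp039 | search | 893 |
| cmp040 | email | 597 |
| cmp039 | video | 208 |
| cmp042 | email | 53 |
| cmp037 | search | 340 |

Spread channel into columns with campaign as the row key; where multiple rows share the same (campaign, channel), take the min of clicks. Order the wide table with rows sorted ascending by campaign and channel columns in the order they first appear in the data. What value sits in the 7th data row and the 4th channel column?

With rows sorted ascending by campaign, row 7 is campaign=cmp043. channel columns in first-appearance order: video, email, affiliate, display, search; column 4 is display.
Long rows with campaign=cmp043, channel=display: min(557, 291, 39) = 39.

39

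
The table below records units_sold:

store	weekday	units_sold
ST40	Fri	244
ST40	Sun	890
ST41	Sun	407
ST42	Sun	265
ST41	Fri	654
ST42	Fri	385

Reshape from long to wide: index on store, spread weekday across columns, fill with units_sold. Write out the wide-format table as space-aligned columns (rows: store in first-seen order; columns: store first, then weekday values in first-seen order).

store  Fri  Sun
ST40   244  890
ST41   654  407
ST42   385  265

Columns: store plus the 2 distinct weekday values (Fri, Sun).
For example, row ST40 column Fri takes units_sold=244 from the long row (ST40, Fri).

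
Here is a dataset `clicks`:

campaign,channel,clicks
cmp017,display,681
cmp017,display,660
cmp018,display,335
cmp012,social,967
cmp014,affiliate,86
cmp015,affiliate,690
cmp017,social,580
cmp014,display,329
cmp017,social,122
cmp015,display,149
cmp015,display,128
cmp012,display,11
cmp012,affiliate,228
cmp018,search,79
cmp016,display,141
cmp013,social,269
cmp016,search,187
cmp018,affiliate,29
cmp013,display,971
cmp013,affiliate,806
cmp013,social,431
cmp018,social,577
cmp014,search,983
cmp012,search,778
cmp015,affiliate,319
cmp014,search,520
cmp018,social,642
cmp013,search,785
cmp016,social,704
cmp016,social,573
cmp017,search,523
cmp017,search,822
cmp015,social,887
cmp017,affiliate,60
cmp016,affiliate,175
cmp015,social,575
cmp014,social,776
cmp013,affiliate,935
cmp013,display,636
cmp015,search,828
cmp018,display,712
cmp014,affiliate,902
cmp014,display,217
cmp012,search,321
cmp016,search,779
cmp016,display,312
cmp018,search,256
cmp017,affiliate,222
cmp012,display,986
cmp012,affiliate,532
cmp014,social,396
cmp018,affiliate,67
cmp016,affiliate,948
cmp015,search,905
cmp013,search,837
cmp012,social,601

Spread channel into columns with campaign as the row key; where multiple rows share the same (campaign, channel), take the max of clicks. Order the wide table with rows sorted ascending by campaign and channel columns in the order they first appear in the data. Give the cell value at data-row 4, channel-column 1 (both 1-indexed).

With rows sorted ascending by campaign, row 4 is campaign=cmp015. channel columns in first-appearance order: display, social, affiliate, search; column 1 is display.
Long rows with campaign=cmp015, channel=display: max(149, 128) = 149.

149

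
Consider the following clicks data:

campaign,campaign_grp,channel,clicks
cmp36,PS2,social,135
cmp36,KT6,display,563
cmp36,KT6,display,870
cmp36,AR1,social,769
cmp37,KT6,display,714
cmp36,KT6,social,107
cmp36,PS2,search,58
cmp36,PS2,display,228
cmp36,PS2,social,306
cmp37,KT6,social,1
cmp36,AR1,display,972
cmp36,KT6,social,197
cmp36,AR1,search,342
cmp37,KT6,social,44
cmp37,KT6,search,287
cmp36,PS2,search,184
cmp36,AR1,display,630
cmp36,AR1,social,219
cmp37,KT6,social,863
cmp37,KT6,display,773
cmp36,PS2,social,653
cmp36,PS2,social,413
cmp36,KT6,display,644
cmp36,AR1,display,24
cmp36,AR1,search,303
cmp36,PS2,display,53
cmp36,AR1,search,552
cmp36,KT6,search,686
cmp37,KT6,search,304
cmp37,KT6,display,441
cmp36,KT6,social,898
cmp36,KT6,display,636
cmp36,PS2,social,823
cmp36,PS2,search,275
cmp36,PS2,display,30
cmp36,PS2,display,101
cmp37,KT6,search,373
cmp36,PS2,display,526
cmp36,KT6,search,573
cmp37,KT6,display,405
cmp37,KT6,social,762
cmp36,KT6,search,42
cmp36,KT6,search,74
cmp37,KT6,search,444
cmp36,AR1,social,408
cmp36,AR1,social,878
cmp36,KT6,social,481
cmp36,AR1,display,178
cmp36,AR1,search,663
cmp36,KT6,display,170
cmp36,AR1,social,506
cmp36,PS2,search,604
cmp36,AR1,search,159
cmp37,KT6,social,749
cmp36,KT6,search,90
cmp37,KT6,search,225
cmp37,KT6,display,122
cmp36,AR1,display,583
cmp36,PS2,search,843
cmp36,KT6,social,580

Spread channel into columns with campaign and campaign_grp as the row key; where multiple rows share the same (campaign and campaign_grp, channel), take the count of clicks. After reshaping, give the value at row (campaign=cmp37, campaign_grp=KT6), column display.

Rows with campaign=cmp37, campaign_grp=KT6 and channel=display: clicks values are 714, 773, 441, 405, 122.
5 rows match — count = 5.

5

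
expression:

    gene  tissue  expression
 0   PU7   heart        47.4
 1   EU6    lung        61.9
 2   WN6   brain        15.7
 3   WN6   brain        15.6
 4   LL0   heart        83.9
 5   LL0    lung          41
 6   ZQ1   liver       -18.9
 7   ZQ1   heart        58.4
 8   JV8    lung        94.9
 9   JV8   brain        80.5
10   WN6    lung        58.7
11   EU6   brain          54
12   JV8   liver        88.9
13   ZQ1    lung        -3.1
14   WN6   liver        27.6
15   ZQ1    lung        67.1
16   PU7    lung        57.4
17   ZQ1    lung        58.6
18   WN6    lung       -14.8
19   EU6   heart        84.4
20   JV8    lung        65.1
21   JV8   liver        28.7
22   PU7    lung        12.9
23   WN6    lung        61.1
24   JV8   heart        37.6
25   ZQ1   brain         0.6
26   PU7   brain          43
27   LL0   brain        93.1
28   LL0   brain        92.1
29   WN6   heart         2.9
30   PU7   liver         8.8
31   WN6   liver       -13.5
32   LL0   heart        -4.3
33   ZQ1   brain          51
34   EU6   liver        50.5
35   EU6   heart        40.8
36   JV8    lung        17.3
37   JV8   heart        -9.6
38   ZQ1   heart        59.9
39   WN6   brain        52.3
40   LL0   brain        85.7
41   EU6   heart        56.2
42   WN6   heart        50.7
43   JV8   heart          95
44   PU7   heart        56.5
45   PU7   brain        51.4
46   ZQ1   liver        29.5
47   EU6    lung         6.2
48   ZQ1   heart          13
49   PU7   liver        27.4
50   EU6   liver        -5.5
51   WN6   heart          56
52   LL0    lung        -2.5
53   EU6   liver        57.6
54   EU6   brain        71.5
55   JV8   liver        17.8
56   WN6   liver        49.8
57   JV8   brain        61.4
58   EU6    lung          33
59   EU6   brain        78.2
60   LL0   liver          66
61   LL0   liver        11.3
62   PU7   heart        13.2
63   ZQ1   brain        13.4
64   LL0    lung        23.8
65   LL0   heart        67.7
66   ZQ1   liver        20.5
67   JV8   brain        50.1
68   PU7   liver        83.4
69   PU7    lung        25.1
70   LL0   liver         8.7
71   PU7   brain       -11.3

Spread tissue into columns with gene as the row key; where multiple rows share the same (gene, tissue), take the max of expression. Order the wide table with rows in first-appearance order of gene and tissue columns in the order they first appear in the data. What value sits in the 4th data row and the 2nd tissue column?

41

With rows in first-appearance order of gene, row 4 is gene=LL0. tissue columns in first-appearance order: heart, lung, brain, liver; column 2 is lung.
Long rows with gene=LL0, tissue=lung: max(41, -2.5, 23.8) = 41.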